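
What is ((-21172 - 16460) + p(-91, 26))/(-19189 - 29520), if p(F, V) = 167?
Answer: 37465/48709 ≈ 0.76916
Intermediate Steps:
((-21172 - 16460) + p(-91, 26))/(-19189 - 29520) = ((-21172 - 16460) + 167)/(-19189 - 29520) = (-37632 + 167)/(-48709) = -37465*(-1/48709) = 37465/48709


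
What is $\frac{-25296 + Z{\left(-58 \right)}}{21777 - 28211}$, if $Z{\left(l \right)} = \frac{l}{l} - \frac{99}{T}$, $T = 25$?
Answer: $\frac{316237}{80425} \approx 3.9321$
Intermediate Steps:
$Z{\left(l \right)} = - \frac{74}{25}$ ($Z{\left(l \right)} = \frac{l}{l} - \frac{99}{25} = 1 - \frac{99}{25} = - \frac{74}{25}$)
$\frac{-25296 + Z{\left(-58 \right)}}{21777 - 28211} = \frac{-25296 - \frac{74}{25}}{21777 - 28211} = - \frac{632474}{25 \left(-6434\right)} = \left(- \frac{632474}{25}\right) \left(- \frac{1}{6434}\right) = \frac{316237}{80425}$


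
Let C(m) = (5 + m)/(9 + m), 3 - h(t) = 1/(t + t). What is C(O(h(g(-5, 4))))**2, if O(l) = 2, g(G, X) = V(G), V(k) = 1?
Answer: 49/121 ≈ 0.40496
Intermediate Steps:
g(G, X) = 1
h(t) = 3 - 1/(2*t) (h(t) = 3 - 1/(t + t) = 3 - 1/(2*t))
C(m) = (5 + m)/(9 + m)
C(O(h(g(-5, 4))))**2 = ((5 + 2)/(9 + 2))**2 = (7/11)**2 = 49/121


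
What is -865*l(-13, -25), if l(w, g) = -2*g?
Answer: -43250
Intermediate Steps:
-865*l(-13, -25) = -(-1730)*(-25) = -865*50 = -43250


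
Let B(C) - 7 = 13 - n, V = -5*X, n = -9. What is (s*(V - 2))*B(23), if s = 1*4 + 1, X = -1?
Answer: 435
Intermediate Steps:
s = 5 (s = 4 + 1 = 5)
V = 5 (V = -5*(-1) = 5)
B(C) = 29 (B(C) = 7 + (13 - 1*(-9)) = 7 + (13 + 9) = 7 + 22 = 29)
(s*(V - 2))*B(23) = (5*(5 - 2))*29 = (5*3)*29 = 15*29 = 435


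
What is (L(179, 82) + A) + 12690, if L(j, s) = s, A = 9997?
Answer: 22769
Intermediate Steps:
(L(179, 82) + A) + 12690 = (82 + 9997) + 12690 = 10079 + 12690 = 22769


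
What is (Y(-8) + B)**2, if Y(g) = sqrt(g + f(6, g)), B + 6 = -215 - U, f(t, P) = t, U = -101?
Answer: (120 - I*sqrt(2))**2 ≈ 14398.0 - 339.41*I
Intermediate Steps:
B = -120 (B = -6 + (-215 - 1*(-101)) = -6 + (-215 + 101) = -6 - 114 = -120)
Y(g) = sqrt(6 + g) (Y(g) = sqrt(g + 6) = sqrt(6 + g))
(Y(-8) + B)**2 = (sqrt(6 - 8) - 120)**2 = (sqrt(-2) - 120)**2 = (I*sqrt(2) - 120)**2 = (-120 + I*sqrt(2))**2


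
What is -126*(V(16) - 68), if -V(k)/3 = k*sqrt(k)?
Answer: 32760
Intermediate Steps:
V(k) = -3*k**(3/2) (V(k) = -3*k*sqrt(k) = -3*k**(3/2))
-126*(V(16) - 68) = -126*(-3*16**(3/2) - 68) = -126*(-3*64 - 68) = -126*(-192 - 68) = -126*(-260) = 32760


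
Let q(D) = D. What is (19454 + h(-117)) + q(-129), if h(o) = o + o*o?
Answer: 32897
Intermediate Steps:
h(o) = o + o²
(19454 + h(-117)) + q(-129) = (19454 - 117*(1 - 117)) - 129 = (19454 - 117*(-116)) - 129 = (19454 + 13572) - 129 = 33026 - 129 = 32897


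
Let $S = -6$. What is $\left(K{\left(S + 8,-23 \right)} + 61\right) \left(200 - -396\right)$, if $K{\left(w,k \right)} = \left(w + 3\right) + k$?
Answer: $25628$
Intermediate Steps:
$K{\left(w,k \right)} = 3 + k + w$ ($K{\left(w,k \right)} = \left(3 + w\right) + k = 3 + k + w$)
$\left(K{\left(S + 8,-23 \right)} + 61\right) \left(200 - -396\right) = \left(\left(3 - 23 + \left(-6 + 8\right)\right) + 61\right) \left(200 - -396\right) = \left(\left(3 - 23 + 2\right) + 61\right) \left(200 + 396\right) = \left(-18 + 61\right) 596 = 43 \cdot 596 = 25628$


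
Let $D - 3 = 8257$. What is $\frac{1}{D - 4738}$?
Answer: $\frac{1}{3522} \approx 0.00028393$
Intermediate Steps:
$D = 8260$ ($D = 3 + 8257 = 8260$)
$\frac{1}{D - 4738} = \frac{1}{8260 - 4738} = \frac{1}{3522}$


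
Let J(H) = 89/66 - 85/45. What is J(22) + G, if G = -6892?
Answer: -1364723/198 ≈ -6892.5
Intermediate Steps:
J(H) = -107/198 (J(H) = 89*(1/66) - 85*1/45 = 89/66 - 17/9 = -107/198)
J(22) + G = -107/198 - 6892 = -1364723/198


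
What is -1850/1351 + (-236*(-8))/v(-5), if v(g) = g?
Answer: -2559938/6755 ≈ -378.97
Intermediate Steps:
-1850/1351 + (-236*(-8))/v(-5) = -1850/1351 - 236*(-8)/(-5) = -1850*1/1351 + 1888*(-⅕) = -1850/1351 - 1888/5 = -2559938/6755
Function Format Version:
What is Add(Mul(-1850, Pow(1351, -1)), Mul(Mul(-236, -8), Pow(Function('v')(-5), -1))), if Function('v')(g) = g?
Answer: Rational(-2559938, 6755) ≈ -378.97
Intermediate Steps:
Add(Mul(-1850, Pow(1351, -1)), Mul(Mul(-236, -8), Pow(Function('v')(-5), -1))) = Add(Mul(-1850, Pow(1351, -1)), Mul(Mul(-236, -8), Pow(-5, -1))) = Add(Mul(-1850, Rational(1, 1351)), Mul(1888, Rational(-1, 5))) = Add(Rational(-1850, 1351), Rational(-1888, 5)) = Rational(-2559938, 6755)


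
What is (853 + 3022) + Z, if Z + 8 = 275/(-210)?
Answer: 162359/42 ≈ 3865.7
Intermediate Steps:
Z = -391/42 (Z = -8 + 275/(-210) = -8 + 275*(-1/210) = -8 - 55/42 = -391/42 ≈ -9.3095)
(853 + 3022) + Z = (853 + 3022) - 391/42 = 3875 - 391/42 = 162359/42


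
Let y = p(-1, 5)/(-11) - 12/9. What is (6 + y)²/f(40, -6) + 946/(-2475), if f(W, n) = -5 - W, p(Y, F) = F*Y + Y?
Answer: -241574/245025 ≈ -0.98592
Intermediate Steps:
p(Y, F) = Y + F*Y
y = -26/33 (y = -(1 + 5)/(-11) - 12/9 = -1*6*(-1/11) - 12*⅑ = -6*(-1/11) - 4/3 = 6/11 - 4/3 = -26/33 ≈ -0.78788)
(6 + y)²/f(40, -6) + 946/(-2475) = (6 - 26/33)²/(-5 - 1*40) + 946/(-2475) = (172/33)²/(-5 - 40) + 946*(-1/2475) = (29584/1089)/(-45) - 86/225 = (29584/1089)*(-1/45) - 86/225 = -29584/49005 - 86/225 = -241574/245025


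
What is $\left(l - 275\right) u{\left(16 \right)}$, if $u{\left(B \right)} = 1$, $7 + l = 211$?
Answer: $-71$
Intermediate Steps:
$l = 204$ ($l = -7 + 211 = 204$)
$\left(l - 275\right) u{\left(16 \right)} = \left(204 - 275\right) 1 = \left(-71\right) 1 = -71$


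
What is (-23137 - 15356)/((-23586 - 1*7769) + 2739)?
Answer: 5499/4088 ≈ 1.3452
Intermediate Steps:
(-23137 - 15356)/((-23586 - 1*7769) + 2739) = -38493/((-23586 - 7769) + 2739) = -38493/(-31355 + 2739) = -38493/(-28616) = -38493*(-1/28616) = 5499/4088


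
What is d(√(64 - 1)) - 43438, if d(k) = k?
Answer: -43438 + 3*√7 ≈ -43430.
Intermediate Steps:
d(√(64 - 1)) - 43438 = √(64 - 1) - 43438 = √63 - 43438 = 3*√7 - 43438 = -43438 + 3*√7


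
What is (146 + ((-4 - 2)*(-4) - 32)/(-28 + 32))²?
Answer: 20736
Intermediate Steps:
(146 + ((-4 - 2)*(-4) - 32)/(-28 + 32))² = (146 + (-6*(-4) - 32)/4)² = (146 + (24 - 32)*(¼))² = (146 - 8*¼)² = (146 - 2)² = 144² = 20736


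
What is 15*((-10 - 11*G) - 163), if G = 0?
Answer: -2595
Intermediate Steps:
15*((-10 - 11*G) - 163) = 15*((-10 - 11*0) - 163) = 15*((-10 + 0) - 163) = 15*(-10 - 163) = 15*(-173) = -2595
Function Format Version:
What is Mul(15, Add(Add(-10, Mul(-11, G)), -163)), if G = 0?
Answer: -2595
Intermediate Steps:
Mul(15, Add(Add(-10, Mul(-11, G)), -163)) = Mul(15, Add(Add(-10, Mul(-11, 0)), -163)) = Mul(15, Add(Add(-10, 0), -163)) = Mul(15, Add(-10, -163)) = Mul(15, -173) = -2595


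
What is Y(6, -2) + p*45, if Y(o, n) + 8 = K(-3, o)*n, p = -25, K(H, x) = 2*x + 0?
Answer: -1157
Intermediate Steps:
K(H, x) = 2*x
Y(o, n) = -8 + 2*n*o (Y(o, n) = -8 + (2*o)*n = -8 + 2*n*o)
Y(6, -2) + p*45 = (-8 + 2*(-2)*6) - 25*45 = (-8 - 24) - 1125 = -32 - 1125 = -1157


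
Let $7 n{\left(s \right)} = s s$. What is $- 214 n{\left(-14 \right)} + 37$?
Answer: $-5955$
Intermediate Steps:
$n{\left(s \right)} = \frac{s^{2}}{7}$ ($n{\left(s \right)} = \frac{s s}{7} = \frac{s^{2}}{7}$)
$- 214 n{\left(-14 \right)} + 37 = - 214 \frac{\left(-14\right)^{2}}{7} + 37 = - 214 \cdot \frac{1}{7} \cdot 196 + 37 = \left(-214\right) 28 + 37 = -5992 + 37 = -5955$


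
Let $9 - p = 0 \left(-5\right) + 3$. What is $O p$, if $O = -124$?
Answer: $-744$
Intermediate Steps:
$p = 6$ ($p = 9 - \left(0 \left(-5\right) + 3\right) = 9 - \left(0 + 3\right) = 9 - 3 = 6$)
$O p = \left(-124\right) 6 = -744$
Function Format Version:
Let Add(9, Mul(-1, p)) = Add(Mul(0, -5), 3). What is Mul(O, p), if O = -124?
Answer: -744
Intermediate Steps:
p = 6 (p = Add(9, Mul(-1, Add(Mul(0, -5), 3))) = Add(9, Mul(-1, Add(0, 3))) = Add(9, Mul(-1, 3)) = Add(9, -3) = 6)
Mul(O, p) = Mul(-124, 6) = -744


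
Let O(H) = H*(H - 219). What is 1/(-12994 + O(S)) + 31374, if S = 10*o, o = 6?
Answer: 706981715/22534 ≈ 31374.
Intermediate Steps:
S = 60 (S = 10*6 = 60)
O(H) = H*(-219 + H)
1/(-12994 + O(S)) + 31374 = 1/(-12994 + 60*(-219 + 60)) + 31374 = 1/(-12994 + 60*(-159)) + 31374 = 1/(-12994 - 9540) + 31374 = 1/(-22534) + 31374 = -1/22534 + 31374 = 706981715/22534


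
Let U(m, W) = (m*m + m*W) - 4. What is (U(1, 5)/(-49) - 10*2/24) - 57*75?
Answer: -1257107/294 ≈ -4275.9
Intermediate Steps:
U(m, W) = -4 + m² + W*m (U(m, W) = (m² + W*m) - 4 = -4 + m² + W*m)
(U(1, 5)/(-49) - 10*2/24) - 57*75 = ((-4 + 1² + 5*1)/(-49) - 10*2/24) - 57*75 = ((-4 + 1 + 5)*(-1/49) - 20*1/24) - 4275 = (2*(-1/49) - ⅚) - 4275 = (-2/49 - ⅚) - 4275 = -257/294 - 4275 = -1257107/294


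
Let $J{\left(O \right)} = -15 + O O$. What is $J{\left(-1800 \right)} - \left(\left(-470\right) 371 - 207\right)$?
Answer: $3414562$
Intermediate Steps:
$J{\left(O \right)} = -15 + O^{2}$
$J{\left(-1800 \right)} - \left(\left(-470\right) 371 - 207\right) = \left(-15 + \left(-1800\right)^{2}\right) - \left(\left(-470\right) 371 - 207\right) = \left(-15 + 3240000\right) - \left(-174370 - 207\right) = 3239985 - -174577 = 3239985 + 174577 = 3414562$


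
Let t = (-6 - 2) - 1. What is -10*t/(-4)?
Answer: -45/2 ≈ -22.500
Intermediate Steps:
t = -9 (t = -8 - 1 = -9)
-10*t/(-4) = -10*(-9)/(-4) = 90*(-1/4) = -45/2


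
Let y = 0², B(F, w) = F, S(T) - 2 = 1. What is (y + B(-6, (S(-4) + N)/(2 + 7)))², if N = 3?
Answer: 36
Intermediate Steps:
S(T) = 3 (S(T) = 2 + 1 = 3)
y = 0
(y + B(-6, (S(-4) + N)/(2 + 7)))² = (0 - 6)² = (-6)² = 36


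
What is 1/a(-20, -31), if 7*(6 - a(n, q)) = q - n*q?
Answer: 1/99 ≈ 0.010101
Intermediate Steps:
a(n, q) = 6 - q/7 + n*q/7 (a(n, q) = 6 - (q - n*q)/7 = 6 + (-q/7 + n*q/7) = 6 - q/7 + n*q/7)
1/a(-20, -31) = 1/(6 - ⅐*(-31) + (⅐)*(-20)*(-31)) = 1/(6 + 31/7 + 620/7) = 1/99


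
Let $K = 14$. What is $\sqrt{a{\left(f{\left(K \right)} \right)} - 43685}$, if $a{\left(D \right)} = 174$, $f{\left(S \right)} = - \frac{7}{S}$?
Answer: $i \sqrt{43511} \approx 208.59 i$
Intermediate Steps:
$\sqrt{a{\left(f{\left(K \right)} \right)} - 43685} = \sqrt{174 - 43685} = \sqrt{-43511} = i \sqrt{43511}$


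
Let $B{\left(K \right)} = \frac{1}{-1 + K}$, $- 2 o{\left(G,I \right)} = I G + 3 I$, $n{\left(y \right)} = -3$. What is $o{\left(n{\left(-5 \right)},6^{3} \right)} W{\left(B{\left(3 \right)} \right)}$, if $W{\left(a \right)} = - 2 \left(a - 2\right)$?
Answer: $0$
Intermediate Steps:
$o{\left(G,I \right)} = - \frac{3 I}{2} - \frac{G I}{2}$ ($o{\left(G,I \right)} = - \frac{I G + 3 I}{2} = - \frac{G I + 3 I}{2} = - \frac{3 I + G I}{2} = - \frac{3 I}{2} - \frac{G I}{2}$)
$W{\left(a \right)} = 4 - 2 a$ ($W{\left(a \right)} = - 2 \left(-2 + a\right) = 4 - 2 a$)
$o{\left(n{\left(-5 \right)},6^{3} \right)} W{\left(B{\left(3 \right)} \right)} = - \frac{6^{3} \left(3 - 3\right)}{2} \left(4 - \frac{2}{-1 + 3}\right) = \left(- \frac{1}{2}\right) 216 \cdot 0 \left(4 - \frac{2}{2}\right) = 0 \left(4 - 1\right) = 0 \cdot 3 = 0$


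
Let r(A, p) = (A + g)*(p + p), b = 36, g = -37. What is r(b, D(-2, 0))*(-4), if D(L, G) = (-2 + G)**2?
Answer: 32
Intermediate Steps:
r(A, p) = 2*p*(-37 + A) (r(A, p) = (A - 37)*(p + p) = (-37 + A)*(2*p) = 2*p*(-37 + A))
r(b, D(-2, 0))*(-4) = (2*(-2 + 0)**2*(-37 + 36))*(-4) = (2*(-2)**2*(-1))*(-4) = (2*4*(-1))*(-4) = -8*(-4) = 32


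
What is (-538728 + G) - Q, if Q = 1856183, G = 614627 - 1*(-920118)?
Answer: -860166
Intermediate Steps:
G = 1534745 (G = 614627 + 920118 = 1534745)
(-538728 + G) - Q = (-538728 + 1534745) - 1*1856183 = 996017 - 1856183 = -860166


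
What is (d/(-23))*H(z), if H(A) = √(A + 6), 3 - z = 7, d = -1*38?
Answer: 38*√2/23 ≈ 2.3365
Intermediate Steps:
d = -38
z = -4 (z = 3 - 1*7 = 3 - 7 = -4)
H(A) = √(6 + A)
(d/(-23))*H(z) = (-38/(-23))*√(6 - 4) = (-38*(-1/23))*√2 = 38*√2/23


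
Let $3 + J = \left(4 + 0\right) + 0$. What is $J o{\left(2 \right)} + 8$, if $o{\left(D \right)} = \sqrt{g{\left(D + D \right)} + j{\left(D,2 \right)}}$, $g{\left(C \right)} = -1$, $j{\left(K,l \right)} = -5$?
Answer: $8 + i \sqrt{6} \approx 8.0 + 2.4495 i$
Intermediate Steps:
$o{\left(D \right)} = i \sqrt{6}$ ($o{\left(D \right)} = \sqrt{-1 - 5} = \sqrt{-6} = i \sqrt{6}$)
$J = 1$ ($J = -3 + \left(\left(4 + 0\right) + 0\right) = -3 + \left(4 + 0\right) = -3 + 4 = 1$)
$J o{\left(2 \right)} + 8 = 1 i \sqrt{6} + 8 = i \sqrt{6} + 8 = 8 + i \sqrt{6}$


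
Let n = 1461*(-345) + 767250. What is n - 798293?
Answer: -535088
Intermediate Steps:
n = 263205 (n = -504045 + 767250 = 263205)
n - 798293 = 263205 - 798293 = -535088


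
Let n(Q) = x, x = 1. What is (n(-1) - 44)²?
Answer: 1849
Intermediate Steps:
n(Q) = 1
(n(-1) - 44)² = (1 - 44)² = (-43)² = 1849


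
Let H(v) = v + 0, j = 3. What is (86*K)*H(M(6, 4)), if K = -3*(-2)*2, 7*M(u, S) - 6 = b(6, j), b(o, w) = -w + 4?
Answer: 1032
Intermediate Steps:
b(o, w) = 4 - w
M(u, S) = 1 (M(u, S) = 6/7 + (4 - 1*3)/7 = 6/7 + (4 - 3)/7 = 6/7 + (1/7)*1 = 6/7 + 1/7 = 1)
K = 12 (K = 6*2 = 12)
H(v) = v
(86*K)*H(M(6, 4)) = (86*12)*1 = 1032*1 = 1032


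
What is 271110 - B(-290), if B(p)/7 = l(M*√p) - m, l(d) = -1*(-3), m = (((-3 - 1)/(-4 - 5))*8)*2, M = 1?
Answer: 2440249/9 ≈ 2.7114e+5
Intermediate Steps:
m = 64/9 (m = (-4/(-9)*8)*2 = (-4*(-⅑)*8)*2 = ((4/9)*8)*2 = (32/9)*2 = 64/9 ≈ 7.1111)
l(d) = 3
B(p) = -259/9 (B(p) = 7*(3 - 1*64/9) = 7*(3 - 64/9) = 7*(-37/9) = -259/9)
271110 - B(-290) = 271110 - 1*(-259/9) = 271110 + 259/9 = 2440249/9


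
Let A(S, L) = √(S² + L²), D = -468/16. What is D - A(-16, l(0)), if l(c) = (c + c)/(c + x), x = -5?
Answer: -181/4 ≈ -45.250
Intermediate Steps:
D = -117/4 (D = -468*1/16 = -117/4 ≈ -29.250)
l(c) = 2*c/(-5 + c) (l(c) = (c + c)/(c - 5) = (2*c)/(-5 + c) = 2*c/(-5 + c))
A(S, L) = √(L² + S²)
D - A(-16, l(0)) = -117/4 - √((2*0/(-5 + 0))² + (-16)²) = -117/4 - √((2*0/(-5))² + 256) = -117/4 - √((2*0*(-⅕))² + 256) = -117/4 - √(0² + 256) = -117/4 - √(0 + 256) = -117/4 - √256 = -117/4 - 1*16 = -117/4 - 16 = -181/4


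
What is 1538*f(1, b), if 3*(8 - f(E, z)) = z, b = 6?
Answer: 9228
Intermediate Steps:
f(E, z) = 8 - z/3
1538*f(1, b) = 1538*(8 - 1/3*6) = 1538*(8 - 2) = 1538*6 = 9228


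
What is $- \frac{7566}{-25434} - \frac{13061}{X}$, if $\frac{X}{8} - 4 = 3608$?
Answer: $- \frac{6309241}{40830048} \approx -0.15452$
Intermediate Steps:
$X = 28896$ ($X = 32 + 8 \cdot 3608 = 32 + 28864 = 28896$)
$- \frac{7566}{-25434} - \frac{13061}{X} = - \frac{7566}{-25434} - \frac{13061}{28896} = \left(-7566\right) \left(- \frac{1}{25434}\right) - \frac{13061}{28896} = \frac{1261}{4239} - \frac{13061}{28896} = - \frac{6309241}{40830048}$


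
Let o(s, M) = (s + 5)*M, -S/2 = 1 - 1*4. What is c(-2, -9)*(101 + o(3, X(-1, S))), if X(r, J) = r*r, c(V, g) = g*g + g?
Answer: 7848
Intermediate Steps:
c(V, g) = g + g² (c(V, g) = g² + g = g + g²)
S = 6 (S = -2*(1 - 1*4) = -2*(1 - 4) = -2*(-3) = 6)
X(r, J) = r²
o(s, M) = M*(5 + s) (o(s, M) = (5 + s)*M = M*(5 + s))
c(-2, -9)*(101 + o(3, X(-1, S))) = (-9*(1 - 9))*(101 + (-1)²*(5 + 3)) = (-9*(-8))*(101 + 1*8) = 72*(101 + 8) = 72*109 = 7848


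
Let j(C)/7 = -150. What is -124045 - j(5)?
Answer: -122995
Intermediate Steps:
j(C) = -1050 (j(C) = 7*(-150) = -1050)
-124045 - j(5) = -124045 - 1*(-1050) = -124045 + 1050 = -122995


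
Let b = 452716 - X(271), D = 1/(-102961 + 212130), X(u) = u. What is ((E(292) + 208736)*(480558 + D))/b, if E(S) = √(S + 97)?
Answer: 10950715609743008/49392968205 + 52462036303*√389/49392968205 ≈ 2.2173e+5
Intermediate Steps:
E(S) = √(97 + S)
D = 1/109169 ≈ 9.1601e-6
b = 452445 (b = 452716 - 1*271 = 452716 - 271 = 452445)
((E(292) + 208736)*(480558 + D))/b = ((√(97 + 292) + 208736)*(480558 + 1/109169))/452445 = ((√389 + 208736)*(52462036303/109169))*(1/452445) = ((208736 + √389)*(52462036303/109169))*(1/452445) = (10950715609743008/109169 + 52462036303*√389/109169)*(1/452445) = 10950715609743008/49392968205 + 52462036303*√389/49392968205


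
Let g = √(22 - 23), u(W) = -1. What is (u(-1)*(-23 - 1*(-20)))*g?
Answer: 3*I ≈ 3.0*I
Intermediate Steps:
g = I (g = √(-1) = I ≈ 1.0*I)
(u(-1)*(-23 - 1*(-20)))*g = (-(-23 - 1*(-20)))*I = (-(-23 + 20))*I = (-1*(-3))*I = 3*I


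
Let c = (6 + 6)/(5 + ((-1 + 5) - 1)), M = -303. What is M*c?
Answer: -909/2 ≈ -454.50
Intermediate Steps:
c = 3/2 (c = 12/(5 + (4 - 1)) = 12/(5 + 3) = 12/8 = 12*(⅛) = 3/2 ≈ 1.5000)
M*c = -303*3/2 = -909/2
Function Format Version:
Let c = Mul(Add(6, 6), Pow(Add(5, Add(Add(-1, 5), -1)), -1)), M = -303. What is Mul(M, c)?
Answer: Rational(-909, 2) ≈ -454.50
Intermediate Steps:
c = Rational(3, 2) (c = Mul(12, Pow(Add(5, Add(4, -1)), -1)) = Mul(12, Pow(Add(5, 3), -1)) = Mul(12, Pow(8, -1)) = Mul(12, Rational(1, 8)) = Rational(3, 2) ≈ 1.5000)
Mul(M, c) = Mul(-303, Rational(3, 2)) = Rational(-909, 2)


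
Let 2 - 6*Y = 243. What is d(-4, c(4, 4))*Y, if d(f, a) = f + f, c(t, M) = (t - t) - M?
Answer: 964/3 ≈ 321.33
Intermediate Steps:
Y = -241/6 (Y = ⅓ - ⅙*243 = ⅓ - 81/2 = -241/6 ≈ -40.167)
c(t, M) = -M (c(t, M) = 0 - M = -M)
d(f, a) = 2*f
d(-4, c(4, 4))*Y = (2*(-4))*(-241/6) = -8*(-241/6) = 964/3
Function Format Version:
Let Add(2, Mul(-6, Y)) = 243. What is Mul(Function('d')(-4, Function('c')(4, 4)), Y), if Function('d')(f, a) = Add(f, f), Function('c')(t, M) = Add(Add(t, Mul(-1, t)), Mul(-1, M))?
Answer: Rational(964, 3) ≈ 321.33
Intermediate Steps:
Y = Rational(-241, 6) (Y = Add(Rational(1, 3), Mul(Rational(-1, 6), 243)) = Add(Rational(1, 3), Rational(-81, 2)) = Rational(-241, 6) ≈ -40.167)
Function('c')(t, M) = Mul(-1, M) (Function('c')(t, M) = Add(0, Mul(-1, M)) = Mul(-1, M))
Function('d')(f, a) = Mul(2, f)
Mul(Function('d')(-4, Function('c')(4, 4)), Y) = Mul(Mul(2, -4), Rational(-241, 6)) = Mul(-8, Rational(-241, 6)) = Rational(964, 3)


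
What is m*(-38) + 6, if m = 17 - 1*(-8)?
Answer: -944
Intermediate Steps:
m = 25 (m = 17 + 8 = 25)
m*(-38) + 6 = 25*(-38) + 6 = -950 + 6 = -944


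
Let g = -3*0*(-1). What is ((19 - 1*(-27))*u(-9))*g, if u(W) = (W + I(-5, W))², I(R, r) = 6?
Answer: 0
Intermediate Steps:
u(W) = (6 + W)² (u(W) = (W + 6)² = (6 + W)²)
g = 0 (g = 0*(-1) = 0)
((19 - 1*(-27))*u(-9))*g = ((19 - 1*(-27))*(6 - 9)²)*0 = ((19 + 27)*(-3)²)*0 = (46*9)*0 = 414*0 = 0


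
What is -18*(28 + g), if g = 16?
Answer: -792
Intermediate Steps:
-18*(28 + g) = -18*(28 + 16) = -18*44 = -792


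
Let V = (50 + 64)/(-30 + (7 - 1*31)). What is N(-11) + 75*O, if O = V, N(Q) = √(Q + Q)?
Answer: -475/3 + I*√22 ≈ -158.33 + 4.6904*I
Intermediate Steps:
N(Q) = √2*√Q (N(Q) = √(2*Q) = √2*√Q)
V = -19/9 (V = 114/(-30 + (7 - 31)) = 114/(-30 - 24) = 114/(-54) = 114*(-1/54) = -19/9 ≈ -2.1111)
O = -19/9 ≈ -2.1111
N(-11) + 75*O = √2*√(-11) + 75*(-19/9) = √2*(I*√11) - 475/3 = I*√22 - 475/3 = -475/3 + I*√22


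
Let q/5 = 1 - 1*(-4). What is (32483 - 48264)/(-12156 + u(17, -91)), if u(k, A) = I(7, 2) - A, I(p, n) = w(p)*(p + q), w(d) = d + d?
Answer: 15781/11617 ≈ 1.3584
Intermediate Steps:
w(d) = 2*d
q = 25 (q = 5*(1 - 1*(-4)) = 5*(1 + 4) = 5*5 = 25)
I(p, n) = 2*p*(25 + p) (I(p, n) = (2*p)*(p + 25) = (2*p)*(25 + p) = 2*p*(25 + p))
u(k, A) = 448 - A (u(k, A) = 2*7*(25 + 7) - A = 2*7*32 - A = 448 - A)
(32483 - 48264)/(-12156 + u(17, -91)) = (32483 - 48264)/(-12156 + (448 - 1*(-91))) = -15781/(-12156 + (448 + 91)) = -15781/(-12156 + 539) = -15781/(-11617) = -15781*(-1/11617) = 15781/11617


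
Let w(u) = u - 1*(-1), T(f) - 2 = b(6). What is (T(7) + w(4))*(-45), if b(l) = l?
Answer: -585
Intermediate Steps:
T(f) = 8 (T(f) = 2 + 6 = 8)
w(u) = 1 + u (w(u) = u + 1 = 1 + u)
(T(7) + w(4))*(-45) = (8 + (1 + 4))*(-45) = (8 + 5)*(-45) = 13*(-45) = -585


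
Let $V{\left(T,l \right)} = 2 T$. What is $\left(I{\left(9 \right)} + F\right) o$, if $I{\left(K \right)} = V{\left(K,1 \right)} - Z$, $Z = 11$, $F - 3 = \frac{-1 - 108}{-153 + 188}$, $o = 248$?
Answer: $\frac{59768}{35} \approx 1707.7$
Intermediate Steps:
$F = - \frac{4}{35}$ ($F = 3 + \frac{-1 - 108}{-153 + 188} = 3 - \frac{109}{35} = - \frac{4}{35} \approx -0.11429$)
$I{\left(K \right)} = -11 + 2 K$ ($I{\left(K \right)} = 2 K - 11 = -11 + 2 K$)
$\left(I{\left(9 \right)} + F\right) o = \left(\left(-11 + 2 \cdot 9\right) - \frac{4}{35}\right) 248 = \left(\left(-11 + 18\right) - \frac{4}{35}\right) 248 = \left(7 - \frac{4}{35}\right) 248 = \frac{241}{35} \cdot 248 = \frac{59768}{35}$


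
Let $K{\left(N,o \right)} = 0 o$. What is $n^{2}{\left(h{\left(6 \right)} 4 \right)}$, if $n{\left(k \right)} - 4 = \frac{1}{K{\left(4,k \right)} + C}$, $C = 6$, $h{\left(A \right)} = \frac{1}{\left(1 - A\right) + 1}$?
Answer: $\frac{625}{36} \approx 17.361$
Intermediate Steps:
$h{\left(A \right)} = \frac{1}{2 - A}$
$K{\left(N,o \right)} = 0$
$n{\left(k \right)} = \frac{25}{6}$ ($n{\left(k \right)} = 4 + \frac{1}{0 + 6} = 4 + \frac{1}{6} = \frac{25}{6}$)
$n^{2}{\left(h{\left(6 \right)} 4 \right)} = \left(\frac{25}{6}\right)^{2} = \frac{625}{36}$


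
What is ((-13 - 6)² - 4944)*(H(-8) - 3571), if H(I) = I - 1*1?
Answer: 16407140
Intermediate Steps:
H(I) = -1 + I (H(I) = I - 1 = -1 + I)
((-13 - 6)² - 4944)*(H(-8) - 3571) = ((-13 - 6)² - 4944)*((-1 - 8) - 3571) = ((-19)² - 4944)*(-9 - 3571) = (361 - 4944)*(-3580) = -4583*(-3580) = 16407140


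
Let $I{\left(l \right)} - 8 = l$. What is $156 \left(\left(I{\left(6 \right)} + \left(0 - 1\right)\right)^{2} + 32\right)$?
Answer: $31356$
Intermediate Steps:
$I{\left(l \right)} = 8 + l$
$156 \left(\left(I{\left(6 \right)} + \left(0 - 1\right)\right)^{2} + 32\right) = 156 \left(\left(\left(8 + 6\right) + \left(0 - 1\right)\right)^{2} + 32\right) = 156 \left(\left(14 + \left(0 - 1\right)\right)^{2} + 32\right) = 156 \left(\left(14 - 1\right)^{2} + 32\right) = 156 \left(13^{2} + 32\right) = 156 \left(169 + 32\right) = 156 \cdot 201 = 31356$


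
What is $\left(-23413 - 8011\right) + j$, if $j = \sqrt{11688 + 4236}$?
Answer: $-31424 + 2 \sqrt{3981} \approx -31298.0$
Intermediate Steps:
$j = 2 \sqrt{3981}$ ($j = \sqrt{15924} = 2 \sqrt{3981} \approx 126.19$)
$\left(-23413 - 8011\right) + j = \left(-23413 - 8011\right) + 2 \sqrt{3981} = -31424 + 2 \sqrt{3981}$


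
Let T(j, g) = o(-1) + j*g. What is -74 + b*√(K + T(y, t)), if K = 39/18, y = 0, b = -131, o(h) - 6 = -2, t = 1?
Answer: -74 - 131*√222/6 ≈ -399.31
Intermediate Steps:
o(h) = 4 (o(h) = 6 - 2 = 4)
T(j, g) = 4 + g*j (T(j, g) = 4 + j*g = 4 + g*j)
K = 13/6 (K = 39*(1/18) = 13/6 ≈ 2.1667)
-74 + b*√(K + T(y, t)) = -74 - 131*√(13/6 + (4 + 1*0)) = -74 - 131*√(13/6 + (4 + 0)) = -74 - 131*√(13/6 + 4) = -74 - 131*√222/6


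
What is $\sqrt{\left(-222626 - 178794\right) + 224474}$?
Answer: $i \sqrt{176946} \approx 420.65 i$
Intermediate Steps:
$\sqrt{\left(-222626 - 178794\right) + 224474} = \sqrt{-401420 + 224474} = \sqrt{-176946} = i \sqrt{176946}$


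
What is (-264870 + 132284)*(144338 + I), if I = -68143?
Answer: -10102390270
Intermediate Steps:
(-264870 + 132284)*(144338 + I) = (-264870 + 132284)*(144338 - 68143) = -132586*76195 = -10102390270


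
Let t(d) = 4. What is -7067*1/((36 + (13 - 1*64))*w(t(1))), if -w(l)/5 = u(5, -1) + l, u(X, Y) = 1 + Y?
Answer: -7067/300 ≈ -23.557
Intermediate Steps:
w(l) = -5*l (w(l) = -5*((1 - 1) + l) = -5*(0 + l) = -5*l)
-7067*1/((36 + (13 - 1*64))*w(t(1))) = -7067*(-1/(20*(36 + (13 - 1*64)))) = -7067*(-1/(20*(36 + (13 - 64)))) = -7067*(-1/(20*(36 - 51))) = -7067/((-20*(-15))) = -7067/300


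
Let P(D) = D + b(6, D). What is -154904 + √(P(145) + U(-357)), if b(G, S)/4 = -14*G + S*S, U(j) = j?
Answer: -154904 + 4*√5222 ≈ -1.5462e+5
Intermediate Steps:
b(G, S) = -56*G + 4*S² (b(G, S) = 4*(-14*G + S*S) = 4*(-14*G + S²) = 4*(S² - 14*G) = -56*G + 4*S²)
P(D) = -336 + D + 4*D² (P(D) = D + (-56*6 + 4*D²) = D + (-336 + 4*D²) = -336 + D + 4*D²)
-154904 + √(P(145) + U(-357)) = -154904 + √((-336 + 145 + 4*145²) - 357) = -154904 + √((-336 + 145 + 4*21025) - 357) = -154904 + √((-336 + 145 + 84100) - 357) = -154904 + √(83909 - 357) = -154904 + √83552 = -154904 + 4*√5222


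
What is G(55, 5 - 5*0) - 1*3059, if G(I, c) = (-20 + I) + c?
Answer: -3019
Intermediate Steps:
G(I, c) = -20 + I + c
G(55, 5 - 5*0) - 1*3059 = (-20 + 55 + (5 - 5*0)) - 1*3059 = (-20 + 55 + (5 + 0)) - 3059 = (-20 + 55 + 5) - 3059 = 40 - 3059 = -3019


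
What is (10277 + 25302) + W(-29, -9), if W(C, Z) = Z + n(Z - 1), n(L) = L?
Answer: 35560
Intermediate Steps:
W(C, Z) = -1 + 2*Z (W(C, Z) = Z + (Z - 1) = Z + (-1 + Z) = -1 + 2*Z)
(10277 + 25302) + W(-29, -9) = (10277 + 25302) + (-1 + 2*(-9)) = 35579 + (-1 - 18) = 35579 - 19 = 35560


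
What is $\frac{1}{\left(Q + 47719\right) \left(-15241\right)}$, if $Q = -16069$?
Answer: $- \frac{1}{482377650} \approx -2.0731 \cdot 10^{-9}$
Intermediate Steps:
$\frac{1}{\left(Q + 47719\right) \left(-15241\right)} = \frac{1}{\left(-16069 + 47719\right) \left(-15241\right)} = \frac{1}{31650} \left(- \frac{1}{15241}\right) = - \frac{1}{482377650}$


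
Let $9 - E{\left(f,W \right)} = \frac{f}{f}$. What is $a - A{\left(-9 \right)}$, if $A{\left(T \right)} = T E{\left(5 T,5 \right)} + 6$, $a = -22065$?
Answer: $-21999$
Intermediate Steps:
$E{\left(f,W \right)} = 8$ ($E{\left(f,W \right)} = 9 - \frac{f}{f} = 9 - 1 = 8$)
$A{\left(T \right)} = 6 + 8 T$ ($A{\left(T \right)} = T 8 + 6 = 8 T + 6 = 6 + 8 T$)
$a - A{\left(-9 \right)} = -22065 - \left(6 + 8 \left(-9\right)\right) = -22065 - \left(6 - 72\right) = -22065 - -66 = -22065 + 66 = -21999$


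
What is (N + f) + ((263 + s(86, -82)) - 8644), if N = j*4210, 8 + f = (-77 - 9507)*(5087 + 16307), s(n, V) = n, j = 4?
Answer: -205031559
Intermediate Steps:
f = -205040104 (f = -8 + (-77 - 9507)*(5087 + 16307) = -8 - 9584*21394 = -8 - 205040096 = -205040104)
N = 16840 (N = 4*4210 = 16840)
(N + f) + ((263 + s(86, -82)) - 8644) = (16840 - 205040104) + ((263 + 86) - 8644) = -205023264 + (349 - 8644) = -205023264 - 8295 = -205031559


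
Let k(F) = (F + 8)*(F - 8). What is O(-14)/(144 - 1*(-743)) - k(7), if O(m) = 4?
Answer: 13309/887 ≈ 15.005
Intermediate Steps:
k(F) = (-8 + F)*(8 + F) (k(F) = (8 + F)*(-8 + F) = (-8 + F)*(8 + F))
O(-14)/(144 - 1*(-743)) - k(7) = 4/(144 - 1*(-743)) - (-64 + 7²) = 4/(144 + 743) - (-64 + 49) = 4/887 - 1*(-15) = 4*(1/887) + 15 = 4/887 + 15 = 13309/887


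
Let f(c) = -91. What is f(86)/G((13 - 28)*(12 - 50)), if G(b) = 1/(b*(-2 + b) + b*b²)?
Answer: -16882025160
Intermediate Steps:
G(b) = 1/(b³ + b*(-2 + b)) (G(b) = 1/(b*(-2 + b) + b³) = 1/(b³ + b*(-2 + b)))
f(86)/G((13 - 28)*(12 - 50)) = -91*(12 - 50)*(13 - 28)*(-2 + (13 - 28)*(12 - 50) + ((13 - 28)*(12 - 50))²) = -91/(1/(((-15*(-38)))*(-2 - 15*(-38) + (-15*(-38))²))) = -91/(1/(570*(-2 + 570 + 570²))) = -91/(1/(570*(-2 + 570 + 324900))) = -91/((1/570)/325468) = -91/((1/570)*(1/325468)) = -91/1/185516760 = -91*185516760 = -16882025160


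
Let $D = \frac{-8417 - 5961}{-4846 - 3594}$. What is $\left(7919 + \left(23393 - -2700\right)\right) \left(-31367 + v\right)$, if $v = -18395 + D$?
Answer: $- \frac{1785531798853}{1055} \approx -1.6924 \cdot 10^{9}$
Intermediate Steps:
$D = \frac{7189}{4220}$ ($D = - \frac{14378}{-8440} = \left(-14378\right) \left(- \frac{1}{8440}\right) = \frac{7189}{4220} \approx 1.7036$)
$v = - \frac{77619711}{4220}$ ($v = -18395 + \frac{7189}{4220} = - \frac{77619711}{4220} \approx -18393.0$)
$\left(7919 + \left(23393 - -2700\right)\right) \left(-31367 + v\right) = \left(7919 + \left(23393 - -2700\right)\right) \left(-31367 - \frac{77619711}{4220}\right) = \left(7919 + \left(23393 + 2700\right)\right) \left(- \frac{209988451}{4220}\right) = \left(7919 + 26093\right) \left(- \frac{209988451}{4220}\right) = 34012 \left(- \frac{209988451}{4220}\right) = - \frac{1785531798853}{1055}$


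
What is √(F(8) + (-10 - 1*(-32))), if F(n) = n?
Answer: √30 ≈ 5.4772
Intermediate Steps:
√(F(8) + (-10 - 1*(-32))) = √(8 + (-10 - 1*(-32))) = √(8 + (-10 + 32)) = √(8 + 22) = √30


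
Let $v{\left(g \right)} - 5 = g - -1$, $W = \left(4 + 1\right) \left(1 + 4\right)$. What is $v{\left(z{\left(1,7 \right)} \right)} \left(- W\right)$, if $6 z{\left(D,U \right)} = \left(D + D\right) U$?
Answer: $- \frac{625}{3} \approx -208.33$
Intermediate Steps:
$z{\left(D,U \right)} = \frac{D U}{3}$ ($z{\left(D,U \right)} = \frac{\left(D + D\right) U}{6} = \frac{2 D U}{6} = \frac{D U}{3}$)
$W = 25$ ($W = 5 \cdot 5 = 25$)
$v{\left(g \right)} = 6 + g$ ($v{\left(g \right)} = 5 + \left(g - -1\right) = 5 + \left(g + 1\right) = 5 + \left(1 + g\right) = 6 + g$)
$v{\left(z{\left(1,7 \right)} \right)} \left(- W\right) = \left(6 + \frac{1}{3} \cdot 1 \cdot 7\right) \left(\left(-1\right) 25\right) = \left(6 + \frac{7}{3}\right) \left(-25\right) = \frac{25}{3} \left(-25\right) = - \frac{625}{3}$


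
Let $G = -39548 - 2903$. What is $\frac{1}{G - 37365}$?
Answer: $- \frac{1}{79816} \approx -1.2529 \cdot 10^{-5}$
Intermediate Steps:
$G = -42451$
$\frac{1}{G - 37365} = \frac{1}{-42451 - 37365} = \frac{1}{-79816} = - \frac{1}{79816}$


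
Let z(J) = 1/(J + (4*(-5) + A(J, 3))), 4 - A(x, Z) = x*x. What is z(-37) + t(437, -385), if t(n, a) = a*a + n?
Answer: 211397363/1422 ≈ 1.4866e+5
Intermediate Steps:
A(x, Z) = 4 - x**2 (A(x, Z) = 4 - x*x = 4 - x**2)
t(n, a) = n + a**2 (t(n, a) = a**2 + n = n + a**2)
z(J) = 1/(-16 + J - J**2) (z(J) = 1/(J + (4*(-5) + (4 - J**2))) = 1/(J + (-20 + (4 - J**2))) = 1/(J + (-16 - J**2)) = 1/(-16 + J - J**2))
z(-37) + t(437, -385) = -1/(16 + (-37)**2 - 1*(-37)) + (437 + (-385)**2) = -1/(16 + 1369 + 37) + (437 + 148225) = -1/1422 + 148662 = 211397363/1422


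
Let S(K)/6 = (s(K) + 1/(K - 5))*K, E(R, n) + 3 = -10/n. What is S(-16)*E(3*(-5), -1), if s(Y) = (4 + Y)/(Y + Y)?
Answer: -220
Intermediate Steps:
s(Y) = (4 + Y)/(2*Y) (s(Y) = (4 + Y)/((2*Y)) = (4 + Y)*(1/(2*Y)) = (4 + Y)/(2*Y))
E(R, n) = -3 - 10/n
S(K) = 6*K*(1/(-5 + K) + (4 + K)/(2*K)) (S(K) = 6*(((4 + K)/(2*K) + 1/(K - 5))*K) = 6*(((4 + K)/(2*K) + 1/(-5 + K))*K) = 6*((1/(-5 + K) + (4 + K)/(2*K))*K) = 6*(K*(1/(-5 + K) + (4 + K)/(2*K))) = 6*K*(1/(-5 + K) + (4 + K)/(2*K)))
S(-16)*E(3*(-5), -1) = (3*(-20 - 16 + (-16)**2)/(-5 - 16))*(-3 - 10/(-1)) = (3*(-20 - 16 + 256)/(-21))*(-3 - 10*(-1)) = (3*(-1/21)*220)*(-3 + 10) = -220/7*7 = -220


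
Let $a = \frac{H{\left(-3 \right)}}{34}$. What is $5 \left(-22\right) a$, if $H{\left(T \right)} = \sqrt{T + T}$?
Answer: $- \frac{55 i \sqrt{6}}{17} \approx - 7.9248 i$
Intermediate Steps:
$H{\left(T \right)} = \sqrt{2} \sqrt{T}$ ($H{\left(T \right)} = \sqrt{2 T} = \sqrt{2} \sqrt{T}$)
$a = \frac{i \sqrt{6}}{34}$ ($a = \frac{\sqrt{2} \sqrt{-3}}{34} = \sqrt{2} i \sqrt{3} \cdot \frac{1}{34} = i \sqrt{6} \cdot \frac{1}{34} = \frac{i \sqrt{6}}{34} \approx 0.072044 i$)
$5 \left(-22\right) a = 5 \left(-22\right) \frac{i \sqrt{6}}{34} = - 110 \frac{i \sqrt{6}}{34} = - \frac{55 i \sqrt{6}}{17}$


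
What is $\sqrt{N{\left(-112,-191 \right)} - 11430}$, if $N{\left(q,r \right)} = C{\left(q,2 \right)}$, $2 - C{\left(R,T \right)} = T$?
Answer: $3 i \sqrt{1270} \approx 106.91 i$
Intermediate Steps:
$C{\left(R,T \right)} = 2 - T$
$N{\left(q,r \right)} = 0$ ($N{\left(q,r \right)} = 2 - 2 = 0$)
$\sqrt{N{\left(-112,-191 \right)} - 11430} = \sqrt{0 - 11430} = \sqrt{-11430} = 3 i \sqrt{1270}$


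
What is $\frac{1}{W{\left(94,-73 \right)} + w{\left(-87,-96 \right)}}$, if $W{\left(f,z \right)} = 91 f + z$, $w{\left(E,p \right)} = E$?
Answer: $\frac{1}{8394} \approx 0.00011913$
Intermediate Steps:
$W{\left(f,z \right)} = z + 91 f$
$\frac{1}{W{\left(94,-73 \right)} + w{\left(-87,-96 \right)}} = \frac{1}{\left(-73 + 91 \cdot 94\right) - 87} = \frac{1}{\left(-73 + 8554\right) - 87} = \frac{1}{8481 - 87} = \frac{1}{8394}$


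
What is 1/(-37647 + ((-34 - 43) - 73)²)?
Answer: -1/15147 ≈ -6.6020e-5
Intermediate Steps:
1/(-37647 + ((-34 - 43) - 73)²) = 1/(-37647 + (-77 - 73)²) = 1/(-37647 + (-150)²) = 1/(-37647 + 22500) = 1/(-15147) = -1/15147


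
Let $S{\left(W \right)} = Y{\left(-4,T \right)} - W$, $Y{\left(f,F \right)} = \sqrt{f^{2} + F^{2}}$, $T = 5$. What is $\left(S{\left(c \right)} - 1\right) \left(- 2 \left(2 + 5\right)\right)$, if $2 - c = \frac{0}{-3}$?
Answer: $42 - 14 \sqrt{41} \approx -47.644$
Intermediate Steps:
$c = 2$ ($c = 2 - \frac{0}{-3} = 2 - 0 \left(- \frac{1}{3}\right) = 2 - 0 = 2 + 0 = 2$)
$Y{\left(f,F \right)} = \sqrt{F^{2} + f^{2}}$
$S{\left(W \right)} = \sqrt{41} - W$ ($S{\left(W \right)} = \sqrt{5^{2} + \left(-4\right)^{2}} - W = \sqrt{25 + 16} - W = \sqrt{41} - W$)
$\left(S{\left(c \right)} - 1\right) \left(- 2 \left(2 + 5\right)\right) = \left(\left(\sqrt{41} - 2\right) - 1\right) \left(- 2 \left(2 + 5\right)\right) = \left(\left(\sqrt{41} - 2\right) - 1\right) \left(\left(-2\right) 7\right) = \left(\left(-2 + \sqrt{41}\right) - 1\right) \left(-14\right) = \left(-3 + \sqrt{41}\right) \left(-14\right) = 42 - 14 \sqrt{41}$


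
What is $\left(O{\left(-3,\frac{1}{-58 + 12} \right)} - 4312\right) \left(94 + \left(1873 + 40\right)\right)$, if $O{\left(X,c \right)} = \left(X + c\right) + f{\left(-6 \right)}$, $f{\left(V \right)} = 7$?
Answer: $- \frac{397725183}{46} \approx -8.6462 \cdot 10^{6}$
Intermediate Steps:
$O{\left(X,c \right)} = 7 + X + c$ ($O{\left(X,c \right)} = \left(X + c\right) + 7 = 7 + X + c$)
$\left(O{\left(-3,\frac{1}{-58 + 12} \right)} - 4312\right) \left(94 + \left(1873 + 40\right)\right) = \left(\left(7 - 3 + \frac{1}{-58 + 12}\right) - 4312\right) \left(94 + \left(1873 + 40\right)\right) = \left(\left(7 - 3 + \frac{1}{-46}\right) - 4312\right) \left(94 + 1913\right) = \left(\left(7 - 3 - \frac{1}{46}\right) - 4312\right) 2007 = \left(\frac{183}{46} - 4312\right) 2007 = \left(- \frac{198169}{46}\right) 2007 = - \frac{397725183}{46}$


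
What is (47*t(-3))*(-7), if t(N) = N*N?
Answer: -2961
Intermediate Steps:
t(N) = N²
(47*t(-3))*(-7) = (47*(-3)²)*(-7) = (47*9)*(-7) = 423*(-7) = -2961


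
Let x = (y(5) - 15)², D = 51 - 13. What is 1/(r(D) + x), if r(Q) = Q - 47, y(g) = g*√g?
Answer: 341/3781 + 150*√5/3781 ≈ 0.17890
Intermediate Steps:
y(g) = g^(3/2)
D = 38
r(Q) = -47 + Q
x = (-15 + 5*√5)² (x = (5^(3/2) - 15)² = (5*√5 - 15)² = (-15 + 5*√5)² ≈ 14.590)
1/(r(D) + x) = 1/((-47 + 38) + (350 - 150*√5)) = 1/(-9 + (350 - 150*√5)) = 1/(341 - 150*√5)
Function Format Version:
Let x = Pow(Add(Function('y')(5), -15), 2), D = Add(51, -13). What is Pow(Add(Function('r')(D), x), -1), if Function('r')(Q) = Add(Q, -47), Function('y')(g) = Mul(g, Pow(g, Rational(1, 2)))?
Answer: Add(Rational(341, 3781), Mul(Rational(150, 3781), Pow(5, Rational(1, 2)))) ≈ 0.17890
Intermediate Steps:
Function('y')(g) = Pow(g, Rational(3, 2))
D = 38
Function('r')(Q) = Add(-47, Q)
x = Pow(Add(-15, Mul(5, Pow(5, Rational(1, 2)))), 2) (x = Pow(Add(Pow(5, Rational(3, 2)), -15), 2) = Pow(Add(Mul(5, Pow(5, Rational(1, 2))), -15), 2) = Pow(Add(-15, Mul(5, Pow(5, Rational(1, 2)))), 2) ≈ 14.590)
Pow(Add(Function('r')(D), x), -1) = Pow(Add(Add(-47, 38), Add(350, Mul(-150, Pow(5, Rational(1, 2))))), -1) = Pow(Add(-9, Add(350, Mul(-150, Pow(5, Rational(1, 2))))), -1) = Pow(Add(341, Mul(-150, Pow(5, Rational(1, 2)))), -1)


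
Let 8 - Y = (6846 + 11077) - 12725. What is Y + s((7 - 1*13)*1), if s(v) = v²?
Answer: -5154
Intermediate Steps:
Y = -5190 (Y = 8 - ((6846 + 11077) - 12725) = 8 - (17923 - 12725) = 8 - 1*5198 = 8 - 5198 = -5190)
Y + s((7 - 1*13)*1) = -5190 + ((7 - 1*13)*1)² = -5190 + ((7 - 13)*1)² = -5190 + (-6*1)² = -5190 + (-6)² = -5190 + 36 = -5154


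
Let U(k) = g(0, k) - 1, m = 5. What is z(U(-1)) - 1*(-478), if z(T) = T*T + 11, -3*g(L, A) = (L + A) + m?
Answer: 4450/9 ≈ 494.44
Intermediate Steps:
g(L, A) = -5/3 - A/3 - L/3 (g(L, A) = -((L + A) + 5)/3 = -((A + L) + 5)/3 = -(5 + A + L)/3 = -5/3 - A/3 - L/3)
U(k) = -8/3 - k/3 (U(k) = (-5/3 - k/3 - 1/3*0) - 1 = (-5/3 - k/3 + 0) - 1 = (-5/3 - k/3) - 1 = -8/3 - k/3)
z(T) = 11 + T**2 (z(T) = T**2 + 11 = 11 + T**2)
z(U(-1)) - 1*(-478) = (11 + (-8/3 - 1/3*(-1))**2) - 1*(-478) = (11 + (-8/3 + 1/3)**2) + 478 = (11 + (-7/3)**2) + 478 = (11 + 49/9) + 478 = 148/9 + 478 = 4450/9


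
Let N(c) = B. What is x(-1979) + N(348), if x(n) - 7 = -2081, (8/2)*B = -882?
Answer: -4589/2 ≈ -2294.5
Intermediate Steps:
B = -441/2 (B = (¼)*(-882) = -441/2 ≈ -220.50)
x(n) = -2074 (x(n) = 7 - 2081 = -2074)
N(c) = -441/2
x(-1979) + N(348) = -2074 - 441/2 = -4589/2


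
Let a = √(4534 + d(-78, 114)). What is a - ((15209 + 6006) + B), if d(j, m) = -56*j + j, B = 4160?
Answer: -25375 + 2*√2206 ≈ -25281.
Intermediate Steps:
d(j, m) = -55*j
a = 2*√2206 (a = √(4534 - 55*(-78)) = √(4534 + 4290) = √8824 = 2*√2206 ≈ 93.936)
a - ((15209 + 6006) + B) = 2*√2206 - ((15209 + 6006) + 4160) = 2*√2206 - (21215 + 4160) = 2*√2206 - 1*25375 = 2*√2206 - 25375 = -25375 + 2*√2206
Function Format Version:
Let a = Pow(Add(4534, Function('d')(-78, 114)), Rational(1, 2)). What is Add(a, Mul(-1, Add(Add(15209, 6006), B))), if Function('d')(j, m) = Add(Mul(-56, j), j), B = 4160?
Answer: Add(-25375, Mul(2, Pow(2206, Rational(1, 2)))) ≈ -25281.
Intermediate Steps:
Function('d')(j, m) = Mul(-55, j)
a = Mul(2, Pow(2206, Rational(1, 2))) (a = Pow(Add(4534, Mul(-55, -78)), Rational(1, 2)) = Pow(Add(4534, 4290), Rational(1, 2)) = Pow(8824, Rational(1, 2)) = Mul(2, Pow(2206, Rational(1, 2))) ≈ 93.936)
Add(a, Mul(-1, Add(Add(15209, 6006), B))) = Add(Mul(2, Pow(2206, Rational(1, 2))), Mul(-1, Add(Add(15209, 6006), 4160))) = Add(Mul(2, Pow(2206, Rational(1, 2))), Mul(-1, Add(21215, 4160))) = Add(Mul(2, Pow(2206, Rational(1, 2))), Mul(-1, 25375)) = Add(Mul(2, Pow(2206, Rational(1, 2))), -25375) = Add(-25375, Mul(2, Pow(2206, Rational(1, 2))))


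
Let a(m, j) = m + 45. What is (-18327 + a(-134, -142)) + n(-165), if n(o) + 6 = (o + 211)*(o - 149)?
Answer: -32866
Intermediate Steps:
a(m, j) = 45 + m
n(o) = -6 + (-149 + o)*(211 + o) (n(o) = -6 + (o + 211)*(o - 149) = -6 + (211 + o)*(-149 + o) = -6 + (-149 + o)*(211 + o))
(-18327 + a(-134, -142)) + n(-165) = (-18327 + (45 - 134)) + (-31445 + (-165)² + 62*(-165)) = (-18327 - 89) + (-31445 + 27225 - 10230) = -18416 - 14450 = -32866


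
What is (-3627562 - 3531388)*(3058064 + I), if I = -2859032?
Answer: -1424860136400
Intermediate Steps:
(-3627562 - 3531388)*(3058064 + I) = (-3627562 - 3531388)*(3058064 - 2859032) = -7158950*199032 = -1424860136400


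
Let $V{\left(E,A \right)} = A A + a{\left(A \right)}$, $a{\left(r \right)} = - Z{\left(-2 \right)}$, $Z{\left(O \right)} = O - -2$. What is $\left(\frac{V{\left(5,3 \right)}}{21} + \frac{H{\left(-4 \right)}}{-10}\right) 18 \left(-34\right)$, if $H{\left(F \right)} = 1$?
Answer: $- \frac{7038}{35} \approx -201.09$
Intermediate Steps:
$Z{\left(O \right)} = 2 + O$ ($Z{\left(O \right)} = O + 2 = 2 + O$)
$a{\left(r \right)} = 0$ ($a{\left(r \right)} = - (2 - 2) = \left(-1\right) 0 = 0$)
$V{\left(E,A \right)} = A^{2}$ ($V{\left(E,A \right)} = A A + 0 = A^{2} + 0 = A^{2}$)
$\left(\frac{V{\left(5,3 \right)}}{21} + \frac{H{\left(-4 \right)}}{-10}\right) 18 \left(-34\right) = \left(\frac{3^{2}}{21} + 1 \frac{1}{-10}\right) 18 \left(-34\right) = \left(9 \cdot \frac{1}{21} + 1 \left(- \frac{1}{10}\right)\right) 18 \left(-34\right) = \left(\frac{3}{7} - \frac{1}{10}\right) 18 \left(-34\right) = \frac{23}{70} \cdot 18 \left(-34\right) = \frac{207}{35} \left(-34\right) = - \frac{7038}{35}$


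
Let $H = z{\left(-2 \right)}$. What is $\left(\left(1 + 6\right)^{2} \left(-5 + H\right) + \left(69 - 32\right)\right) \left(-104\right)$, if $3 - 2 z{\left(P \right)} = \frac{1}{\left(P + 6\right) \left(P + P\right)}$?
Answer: $\frac{55315}{4} \approx 13829.0$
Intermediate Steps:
$z{\left(P \right)} = \frac{3}{2} - \frac{1}{4 P \left(6 + P\right)}$ ($z{\left(P \right)} = \frac{3}{2} - \frac{1}{2 \left(P + 6\right) \left(P + P\right)} = \frac{3}{2} - \frac{1}{2 \left(6 + P\right) 2 P} = \frac{3}{2} - \frac{1}{2 \cdot 2 P \left(6 + P\right)} = \frac{3}{2} - \frac{\frac{1}{2} \frac{1}{P} \frac{1}{6 + P}}{2} = \frac{3}{2} - \frac{1}{4 P \left(6 + P\right)}$)
$H = \frac{49}{32}$ ($H = \frac{-1 + 6 \left(-2\right)^{2} + 36 \left(-2\right)}{4 \left(-2\right) \left(6 - 2\right)} = \frac{1}{4} \left(- \frac{1}{2}\right) \frac{1}{4} \left(-1 + 6 \cdot 4 - 72\right) = \frac{1}{4} \left(- \frac{1}{2}\right) \frac{1}{4} \left(-1 + 24 - 72\right) = \frac{1}{4} \left(- \frac{1}{2}\right) \frac{1}{4} \left(-49\right) = \frac{49}{32} \approx 1.5313$)
$\left(\left(1 + 6\right)^{2} \left(-5 + H\right) + \left(69 - 32\right)\right) \left(-104\right) = \left(\left(1 + 6\right)^{2} \left(-5 + \frac{49}{32}\right) + \left(69 - 32\right)\right) \left(-104\right) = \left(7^{2} \left(- \frac{111}{32}\right) + 37\right) \left(-104\right) = \left(49 \left(- \frac{111}{32}\right) + 37\right) \left(-104\right) = \left(- \frac{5439}{32} + 37\right) \left(-104\right) = \left(- \frac{4255}{32}\right) \left(-104\right) = \frac{55315}{4}$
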